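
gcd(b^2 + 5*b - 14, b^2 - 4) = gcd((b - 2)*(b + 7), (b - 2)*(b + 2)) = b - 2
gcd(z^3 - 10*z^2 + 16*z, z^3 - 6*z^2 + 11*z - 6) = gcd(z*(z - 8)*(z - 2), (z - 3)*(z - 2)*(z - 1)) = z - 2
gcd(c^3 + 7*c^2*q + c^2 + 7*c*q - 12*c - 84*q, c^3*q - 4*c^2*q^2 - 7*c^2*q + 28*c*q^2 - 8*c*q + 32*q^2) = 1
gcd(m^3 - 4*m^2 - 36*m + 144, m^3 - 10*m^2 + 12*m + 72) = m - 6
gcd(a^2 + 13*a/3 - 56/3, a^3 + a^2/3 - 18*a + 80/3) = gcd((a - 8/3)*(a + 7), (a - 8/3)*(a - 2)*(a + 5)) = a - 8/3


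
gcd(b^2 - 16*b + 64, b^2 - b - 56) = b - 8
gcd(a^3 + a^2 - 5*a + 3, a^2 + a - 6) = a + 3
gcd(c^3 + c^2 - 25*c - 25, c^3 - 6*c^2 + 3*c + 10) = c^2 - 4*c - 5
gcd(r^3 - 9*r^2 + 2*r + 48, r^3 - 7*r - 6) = r^2 - r - 6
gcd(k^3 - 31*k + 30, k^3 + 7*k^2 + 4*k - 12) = k^2 + 5*k - 6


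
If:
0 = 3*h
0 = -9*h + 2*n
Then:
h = 0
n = 0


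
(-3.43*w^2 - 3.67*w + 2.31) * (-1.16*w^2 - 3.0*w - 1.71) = 3.9788*w^4 + 14.5472*w^3 + 14.1957*w^2 - 0.6543*w - 3.9501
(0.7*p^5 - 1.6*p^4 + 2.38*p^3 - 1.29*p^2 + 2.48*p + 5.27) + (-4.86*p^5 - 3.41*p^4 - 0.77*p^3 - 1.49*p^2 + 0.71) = -4.16*p^5 - 5.01*p^4 + 1.61*p^3 - 2.78*p^2 + 2.48*p + 5.98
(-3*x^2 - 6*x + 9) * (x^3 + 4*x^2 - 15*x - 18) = -3*x^5 - 18*x^4 + 30*x^3 + 180*x^2 - 27*x - 162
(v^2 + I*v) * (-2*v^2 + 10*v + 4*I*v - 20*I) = -2*v^4 + 10*v^3 + 2*I*v^3 - 4*v^2 - 10*I*v^2 + 20*v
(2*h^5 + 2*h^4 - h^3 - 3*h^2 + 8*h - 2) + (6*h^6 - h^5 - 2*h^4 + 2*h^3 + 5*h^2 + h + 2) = 6*h^6 + h^5 + h^3 + 2*h^2 + 9*h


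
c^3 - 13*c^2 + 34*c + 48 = (c - 8)*(c - 6)*(c + 1)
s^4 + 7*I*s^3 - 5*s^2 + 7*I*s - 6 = (s - I)*(s + I)^2*(s + 6*I)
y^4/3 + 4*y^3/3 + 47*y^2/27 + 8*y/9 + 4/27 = (y/3 + 1/3)*(y + 1/3)*(y + 2/3)*(y + 2)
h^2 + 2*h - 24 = (h - 4)*(h + 6)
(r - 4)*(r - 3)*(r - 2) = r^3 - 9*r^2 + 26*r - 24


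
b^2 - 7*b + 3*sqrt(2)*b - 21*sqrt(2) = (b - 7)*(b + 3*sqrt(2))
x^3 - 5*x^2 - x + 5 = (x - 5)*(x - 1)*(x + 1)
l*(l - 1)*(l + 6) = l^3 + 5*l^2 - 6*l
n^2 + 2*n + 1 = (n + 1)^2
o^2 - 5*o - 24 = (o - 8)*(o + 3)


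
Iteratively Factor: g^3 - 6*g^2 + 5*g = (g - 1)*(g^2 - 5*g) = g*(g - 1)*(g - 5)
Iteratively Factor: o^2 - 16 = (o - 4)*(o + 4)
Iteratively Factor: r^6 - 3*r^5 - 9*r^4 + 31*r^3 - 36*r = (r - 2)*(r^5 - r^4 - 11*r^3 + 9*r^2 + 18*r) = (r - 2)*(r + 3)*(r^4 - 4*r^3 + r^2 + 6*r) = (r - 3)*(r - 2)*(r + 3)*(r^3 - r^2 - 2*r) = r*(r - 3)*(r - 2)*(r + 3)*(r^2 - r - 2) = r*(r - 3)*(r - 2)^2*(r + 3)*(r + 1)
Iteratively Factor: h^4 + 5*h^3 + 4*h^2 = (h + 1)*(h^3 + 4*h^2) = (h + 1)*(h + 4)*(h^2) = h*(h + 1)*(h + 4)*(h)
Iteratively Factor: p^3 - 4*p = (p - 2)*(p^2 + 2*p) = (p - 2)*(p + 2)*(p)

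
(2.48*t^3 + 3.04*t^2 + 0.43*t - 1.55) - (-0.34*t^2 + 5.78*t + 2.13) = 2.48*t^3 + 3.38*t^2 - 5.35*t - 3.68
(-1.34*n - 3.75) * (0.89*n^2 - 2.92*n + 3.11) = -1.1926*n^3 + 0.5753*n^2 + 6.7826*n - 11.6625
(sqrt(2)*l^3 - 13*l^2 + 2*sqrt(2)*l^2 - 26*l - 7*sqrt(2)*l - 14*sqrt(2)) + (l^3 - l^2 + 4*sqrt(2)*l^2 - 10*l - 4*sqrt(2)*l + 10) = l^3 + sqrt(2)*l^3 - 14*l^2 + 6*sqrt(2)*l^2 - 36*l - 11*sqrt(2)*l - 14*sqrt(2) + 10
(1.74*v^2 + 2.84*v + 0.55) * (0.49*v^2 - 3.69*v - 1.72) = 0.8526*v^4 - 5.029*v^3 - 13.2029*v^2 - 6.9143*v - 0.946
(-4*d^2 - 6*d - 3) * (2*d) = -8*d^3 - 12*d^2 - 6*d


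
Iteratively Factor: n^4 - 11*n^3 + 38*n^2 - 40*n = (n)*(n^3 - 11*n^2 + 38*n - 40) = n*(n - 2)*(n^2 - 9*n + 20) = n*(n - 4)*(n - 2)*(n - 5)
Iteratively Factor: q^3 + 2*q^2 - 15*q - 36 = (q - 4)*(q^2 + 6*q + 9) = (q - 4)*(q + 3)*(q + 3)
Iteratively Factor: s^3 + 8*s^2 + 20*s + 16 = (s + 4)*(s^2 + 4*s + 4) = (s + 2)*(s + 4)*(s + 2)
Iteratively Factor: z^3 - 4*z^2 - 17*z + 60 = (z - 5)*(z^2 + z - 12) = (z - 5)*(z - 3)*(z + 4)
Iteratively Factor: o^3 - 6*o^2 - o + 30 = (o - 5)*(o^2 - o - 6) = (o - 5)*(o - 3)*(o + 2)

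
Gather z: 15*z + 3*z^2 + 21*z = 3*z^2 + 36*z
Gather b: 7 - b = 7 - b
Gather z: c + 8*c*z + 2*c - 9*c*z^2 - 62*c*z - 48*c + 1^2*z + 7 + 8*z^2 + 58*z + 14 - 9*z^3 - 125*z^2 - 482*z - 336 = -45*c - 9*z^3 + z^2*(-9*c - 117) + z*(-54*c - 423) - 315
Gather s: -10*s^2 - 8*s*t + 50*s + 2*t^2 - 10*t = -10*s^2 + s*(50 - 8*t) + 2*t^2 - 10*t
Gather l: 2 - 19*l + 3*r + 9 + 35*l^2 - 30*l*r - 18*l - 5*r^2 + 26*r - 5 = 35*l^2 + l*(-30*r - 37) - 5*r^2 + 29*r + 6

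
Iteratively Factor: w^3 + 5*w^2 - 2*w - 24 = (w + 3)*(w^2 + 2*w - 8) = (w - 2)*(w + 3)*(w + 4)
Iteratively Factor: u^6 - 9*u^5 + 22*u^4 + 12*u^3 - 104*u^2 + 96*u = (u + 2)*(u^5 - 11*u^4 + 44*u^3 - 76*u^2 + 48*u) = (u - 4)*(u + 2)*(u^4 - 7*u^3 + 16*u^2 - 12*u) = (u - 4)*(u - 2)*(u + 2)*(u^3 - 5*u^2 + 6*u) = (u - 4)*(u - 3)*(u - 2)*(u + 2)*(u^2 - 2*u) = (u - 4)*(u - 3)*(u - 2)^2*(u + 2)*(u)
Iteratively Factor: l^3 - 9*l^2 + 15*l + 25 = (l - 5)*(l^2 - 4*l - 5) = (l - 5)^2*(l + 1)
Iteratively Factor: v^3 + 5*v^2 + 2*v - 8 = (v + 2)*(v^2 + 3*v - 4) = (v - 1)*(v + 2)*(v + 4)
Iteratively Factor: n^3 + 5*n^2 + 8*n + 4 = (n + 1)*(n^2 + 4*n + 4) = (n + 1)*(n + 2)*(n + 2)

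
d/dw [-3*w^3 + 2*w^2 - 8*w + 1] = -9*w^2 + 4*w - 8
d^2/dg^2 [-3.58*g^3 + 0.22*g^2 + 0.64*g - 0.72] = 0.44 - 21.48*g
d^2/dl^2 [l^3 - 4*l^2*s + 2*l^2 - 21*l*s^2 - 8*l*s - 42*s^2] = 6*l - 8*s + 4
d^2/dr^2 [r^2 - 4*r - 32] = 2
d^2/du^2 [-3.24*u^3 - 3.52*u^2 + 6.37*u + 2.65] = -19.44*u - 7.04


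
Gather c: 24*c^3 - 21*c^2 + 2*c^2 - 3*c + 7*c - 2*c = 24*c^3 - 19*c^2 + 2*c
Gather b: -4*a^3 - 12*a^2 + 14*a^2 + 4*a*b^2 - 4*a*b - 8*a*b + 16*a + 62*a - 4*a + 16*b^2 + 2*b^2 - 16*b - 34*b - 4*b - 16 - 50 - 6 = -4*a^3 + 2*a^2 + 74*a + b^2*(4*a + 18) + b*(-12*a - 54) - 72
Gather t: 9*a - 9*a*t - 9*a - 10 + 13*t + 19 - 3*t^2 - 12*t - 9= -3*t^2 + t*(1 - 9*a)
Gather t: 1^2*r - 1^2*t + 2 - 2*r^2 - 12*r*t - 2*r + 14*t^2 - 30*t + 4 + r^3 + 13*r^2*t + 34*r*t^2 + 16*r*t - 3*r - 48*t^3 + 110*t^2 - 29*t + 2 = r^3 - 2*r^2 - 4*r - 48*t^3 + t^2*(34*r + 124) + t*(13*r^2 + 4*r - 60) + 8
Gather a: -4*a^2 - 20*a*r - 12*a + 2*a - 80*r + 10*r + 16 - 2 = -4*a^2 + a*(-20*r - 10) - 70*r + 14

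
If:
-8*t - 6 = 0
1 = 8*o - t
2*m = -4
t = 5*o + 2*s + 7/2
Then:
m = -2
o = 1/32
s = -141/64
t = -3/4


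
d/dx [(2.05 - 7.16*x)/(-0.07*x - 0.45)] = (0.235585*x + 1.514475)/(0.07*x + 0.45)^3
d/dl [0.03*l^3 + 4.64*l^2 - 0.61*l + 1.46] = 0.09*l^2 + 9.28*l - 0.61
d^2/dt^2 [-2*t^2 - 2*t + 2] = -4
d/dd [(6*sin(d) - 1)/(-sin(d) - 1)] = -7*cos(d)/(sin(d) + 1)^2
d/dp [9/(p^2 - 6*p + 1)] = 18*(3 - p)/(p^2 - 6*p + 1)^2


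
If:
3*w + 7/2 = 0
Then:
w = -7/6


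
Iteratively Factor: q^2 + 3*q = (q + 3)*(q)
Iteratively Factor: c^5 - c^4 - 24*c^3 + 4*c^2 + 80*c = (c)*(c^4 - c^3 - 24*c^2 + 4*c + 80) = c*(c - 2)*(c^3 + c^2 - 22*c - 40) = c*(c - 5)*(c - 2)*(c^2 + 6*c + 8) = c*(c - 5)*(c - 2)*(c + 2)*(c + 4)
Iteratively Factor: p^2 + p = (p)*(p + 1)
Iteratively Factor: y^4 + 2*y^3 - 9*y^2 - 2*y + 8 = (y + 1)*(y^3 + y^2 - 10*y + 8) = (y + 1)*(y + 4)*(y^2 - 3*y + 2) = (y - 1)*(y + 1)*(y + 4)*(y - 2)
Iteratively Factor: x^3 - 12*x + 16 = (x + 4)*(x^2 - 4*x + 4) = (x - 2)*(x + 4)*(x - 2)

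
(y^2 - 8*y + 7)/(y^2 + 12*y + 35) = (y^2 - 8*y + 7)/(y^2 + 12*y + 35)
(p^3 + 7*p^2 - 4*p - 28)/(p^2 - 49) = (p^2 - 4)/(p - 7)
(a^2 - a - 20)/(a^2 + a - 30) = (a + 4)/(a + 6)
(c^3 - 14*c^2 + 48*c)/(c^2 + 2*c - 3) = c*(c^2 - 14*c + 48)/(c^2 + 2*c - 3)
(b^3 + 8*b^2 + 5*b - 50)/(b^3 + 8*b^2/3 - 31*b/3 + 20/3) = 3*(b^2 + 3*b - 10)/(3*b^2 - 7*b + 4)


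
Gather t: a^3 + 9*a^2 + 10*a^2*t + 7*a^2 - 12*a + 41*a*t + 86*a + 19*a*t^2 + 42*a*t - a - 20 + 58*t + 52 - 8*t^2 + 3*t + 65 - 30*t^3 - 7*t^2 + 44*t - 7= a^3 + 16*a^2 + 73*a - 30*t^3 + t^2*(19*a - 15) + t*(10*a^2 + 83*a + 105) + 90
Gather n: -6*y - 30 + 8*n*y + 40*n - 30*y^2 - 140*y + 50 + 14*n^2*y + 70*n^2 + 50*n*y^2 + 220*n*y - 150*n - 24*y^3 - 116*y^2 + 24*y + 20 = n^2*(14*y + 70) + n*(50*y^2 + 228*y - 110) - 24*y^3 - 146*y^2 - 122*y + 40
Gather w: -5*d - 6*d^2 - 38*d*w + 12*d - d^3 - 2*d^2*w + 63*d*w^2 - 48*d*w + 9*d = -d^3 - 6*d^2 + 63*d*w^2 + 16*d + w*(-2*d^2 - 86*d)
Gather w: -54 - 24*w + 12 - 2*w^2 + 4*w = -2*w^2 - 20*w - 42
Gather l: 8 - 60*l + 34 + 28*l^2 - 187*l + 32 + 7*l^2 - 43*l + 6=35*l^2 - 290*l + 80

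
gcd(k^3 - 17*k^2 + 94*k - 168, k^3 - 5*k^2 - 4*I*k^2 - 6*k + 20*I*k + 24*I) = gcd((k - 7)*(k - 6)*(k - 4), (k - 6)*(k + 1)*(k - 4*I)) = k - 6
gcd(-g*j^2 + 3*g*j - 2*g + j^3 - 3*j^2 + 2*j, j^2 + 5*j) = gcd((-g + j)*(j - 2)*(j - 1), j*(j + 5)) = 1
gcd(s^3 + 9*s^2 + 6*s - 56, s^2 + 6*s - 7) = s + 7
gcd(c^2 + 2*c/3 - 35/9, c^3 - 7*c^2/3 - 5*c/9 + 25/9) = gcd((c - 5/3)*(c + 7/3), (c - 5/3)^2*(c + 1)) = c - 5/3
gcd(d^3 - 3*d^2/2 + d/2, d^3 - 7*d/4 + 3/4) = d^2 - 3*d/2 + 1/2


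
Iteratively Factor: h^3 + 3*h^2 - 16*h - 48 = (h - 4)*(h^2 + 7*h + 12) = (h - 4)*(h + 4)*(h + 3)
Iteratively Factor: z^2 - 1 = (z - 1)*(z + 1)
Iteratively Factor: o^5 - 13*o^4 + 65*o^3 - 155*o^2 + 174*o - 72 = (o - 2)*(o^4 - 11*o^3 + 43*o^2 - 69*o + 36) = (o - 4)*(o - 2)*(o^3 - 7*o^2 + 15*o - 9) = (o - 4)*(o - 3)*(o - 2)*(o^2 - 4*o + 3) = (o - 4)*(o - 3)*(o - 2)*(o - 1)*(o - 3)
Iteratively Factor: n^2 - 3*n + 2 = (n - 2)*(n - 1)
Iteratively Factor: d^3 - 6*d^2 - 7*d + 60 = (d - 4)*(d^2 - 2*d - 15) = (d - 5)*(d - 4)*(d + 3)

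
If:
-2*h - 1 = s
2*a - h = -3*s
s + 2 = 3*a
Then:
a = 13/25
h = -7/25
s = -11/25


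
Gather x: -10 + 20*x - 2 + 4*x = 24*x - 12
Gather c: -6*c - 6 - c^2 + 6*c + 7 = 1 - c^2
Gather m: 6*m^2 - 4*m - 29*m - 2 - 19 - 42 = 6*m^2 - 33*m - 63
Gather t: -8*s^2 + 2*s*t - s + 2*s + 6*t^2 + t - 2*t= -8*s^2 + s + 6*t^2 + t*(2*s - 1)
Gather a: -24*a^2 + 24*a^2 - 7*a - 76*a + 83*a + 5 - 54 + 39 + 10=0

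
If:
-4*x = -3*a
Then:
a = 4*x/3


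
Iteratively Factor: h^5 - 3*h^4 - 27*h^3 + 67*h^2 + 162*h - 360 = (h - 2)*(h^4 - h^3 - 29*h^2 + 9*h + 180) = (h - 3)*(h - 2)*(h^3 + 2*h^2 - 23*h - 60) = (h - 3)*(h - 2)*(h + 3)*(h^2 - h - 20) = (h - 5)*(h - 3)*(h - 2)*(h + 3)*(h + 4)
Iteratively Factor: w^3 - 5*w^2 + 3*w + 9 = (w + 1)*(w^2 - 6*w + 9) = (w - 3)*(w + 1)*(w - 3)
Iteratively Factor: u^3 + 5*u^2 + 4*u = (u + 4)*(u^2 + u) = (u + 1)*(u + 4)*(u)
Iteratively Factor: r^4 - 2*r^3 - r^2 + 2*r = (r)*(r^3 - 2*r^2 - r + 2) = r*(r + 1)*(r^2 - 3*r + 2) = r*(r - 1)*(r + 1)*(r - 2)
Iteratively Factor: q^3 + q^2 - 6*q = (q)*(q^2 + q - 6) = q*(q - 2)*(q + 3)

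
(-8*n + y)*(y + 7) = -8*n*y - 56*n + y^2 + 7*y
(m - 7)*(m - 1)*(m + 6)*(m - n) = m^4 - m^3*n - 2*m^3 + 2*m^2*n - 41*m^2 + 41*m*n + 42*m - 42*n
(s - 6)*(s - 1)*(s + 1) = s^3 - 6*s^2 - s + 6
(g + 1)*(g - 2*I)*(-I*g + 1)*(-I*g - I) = -g^4 - 2*g^3 + I*g^3 - 3*g^2 + 2*I*g^2 - 4*g + I*g - 2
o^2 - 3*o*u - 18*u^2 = (o - 6*u)*(o + 3*u)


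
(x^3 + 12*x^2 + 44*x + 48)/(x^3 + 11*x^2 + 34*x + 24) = (x + 2)/(x + 1)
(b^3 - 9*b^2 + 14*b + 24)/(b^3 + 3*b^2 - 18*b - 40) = (b^2 - 5*b - 6)/(b^2 + 7*b + 10)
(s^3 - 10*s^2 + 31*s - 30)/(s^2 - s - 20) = (s^2 - 5*s + 6)/(s + 4)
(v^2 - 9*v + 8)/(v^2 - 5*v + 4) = (v - 8)/(v - 4)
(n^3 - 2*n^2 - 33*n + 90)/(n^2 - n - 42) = (n^2 - 8*n + 15)/(n - 7)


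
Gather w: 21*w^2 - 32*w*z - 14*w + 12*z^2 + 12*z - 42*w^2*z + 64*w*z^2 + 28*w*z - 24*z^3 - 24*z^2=w^2*(21 - 42*z) + w*(64*z^2 - 4*z - 14) - 24*z^3 - 12*z^2 + 12*z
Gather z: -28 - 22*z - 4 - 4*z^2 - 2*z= -4*z^2 - 24*z - 32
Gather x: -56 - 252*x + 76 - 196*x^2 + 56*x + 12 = -196*x^2 - 196*x + 32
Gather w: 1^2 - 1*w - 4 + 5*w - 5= 4*w - 8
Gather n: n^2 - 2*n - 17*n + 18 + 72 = n^2 - 19*n + 90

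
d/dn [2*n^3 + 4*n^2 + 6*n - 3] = 6*n^2 + 8*n + 6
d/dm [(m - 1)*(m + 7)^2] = (m + 7)*(3*m + 5)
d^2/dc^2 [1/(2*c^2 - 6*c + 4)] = (-c^2 + 3*c + (2*c - 3)^2 - 2)/(c^2 - 3*c + 2)^3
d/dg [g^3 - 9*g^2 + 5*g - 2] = 3*g^2 - 18*g + 5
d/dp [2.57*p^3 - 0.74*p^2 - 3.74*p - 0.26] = 7.71*p^2 - 1.48*p - 3.74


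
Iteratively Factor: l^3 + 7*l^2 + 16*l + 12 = (l + 3)*(l^2 + 4*l + 4) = (l + 2)*(l + 3)*(l + 2)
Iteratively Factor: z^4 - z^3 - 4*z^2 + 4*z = (z + 2)*(z^3 - 3*z^2 + 2*z) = (z - 2)*(z + 2)*(z^2 - z) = (z - 2)*(z - 1)*(z + 2)*(z)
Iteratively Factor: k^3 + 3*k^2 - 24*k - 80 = (k + 4)*(k^2 - k - 20) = (k + 4)^2*(k - 5)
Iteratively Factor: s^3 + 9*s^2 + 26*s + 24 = (s + 2)*(s^2 + 7*s + 12) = (s + 2)*(s + 3)*(s + 4)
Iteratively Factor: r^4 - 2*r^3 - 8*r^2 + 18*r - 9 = (r - 3)*(r^3 + r^2 - 5*r + 3) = (r - 3)*(r + 3)*(r^2 - 2*r + 1) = (r - 3)*(r - 1)*(r + 3)*(r - 1)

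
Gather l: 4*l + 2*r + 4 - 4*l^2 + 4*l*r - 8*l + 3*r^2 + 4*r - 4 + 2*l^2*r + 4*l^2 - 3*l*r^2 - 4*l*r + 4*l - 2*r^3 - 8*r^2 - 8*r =2*l^2*r - 3*l*r^2 - 2*r^3 - 5*r^2 - 2*r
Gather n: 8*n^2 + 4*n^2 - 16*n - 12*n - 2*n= 12*n^2 - 30*n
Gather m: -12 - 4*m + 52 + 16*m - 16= 12*m + 24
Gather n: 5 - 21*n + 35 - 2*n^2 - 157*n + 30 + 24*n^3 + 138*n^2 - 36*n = 24*n^3 + 136*n^2 - 214*n + 70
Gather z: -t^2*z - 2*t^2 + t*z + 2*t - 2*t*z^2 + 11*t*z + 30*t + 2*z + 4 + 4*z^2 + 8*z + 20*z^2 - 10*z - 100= -2*t^2 + 32*t + z^2*(24 - 2*t) + z*(-t^2 + 12*t) - 96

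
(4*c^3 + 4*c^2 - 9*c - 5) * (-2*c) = -8*c^4 - 8*c^3 + 18*c^2 + 10*c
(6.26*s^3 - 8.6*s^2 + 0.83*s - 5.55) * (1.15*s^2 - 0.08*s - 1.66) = 7.199*s^5 - 10.3908*s^4 - 8.7491*s^3 + 7.8271*s^2 - 0.9338*s + 9.213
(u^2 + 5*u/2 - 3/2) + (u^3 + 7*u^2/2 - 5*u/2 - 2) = u^3 + 9*u^2/2 - 7/2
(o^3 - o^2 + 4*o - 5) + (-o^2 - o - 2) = o^3 - 2*o^2 + 3*o - 7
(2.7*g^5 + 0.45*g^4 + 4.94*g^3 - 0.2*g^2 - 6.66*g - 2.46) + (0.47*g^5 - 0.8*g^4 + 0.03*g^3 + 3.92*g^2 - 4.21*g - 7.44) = 3.17*g^5 - 0.35*g^4 + 4.97*g^3 + 3.72*g^2 - 10.87*g - 9.9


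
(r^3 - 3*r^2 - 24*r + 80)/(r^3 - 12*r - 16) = (r^2 + r - 20)/(r^2 + 4*r + 4)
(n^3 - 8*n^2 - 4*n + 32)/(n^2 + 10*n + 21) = (n^3 - 8*n^2 - 4*n + 32)/(n^2 + 10*n + 21)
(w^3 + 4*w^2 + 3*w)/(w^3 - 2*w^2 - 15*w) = (w + 1)/(w - 5)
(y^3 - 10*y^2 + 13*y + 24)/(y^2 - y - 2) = (y^2 - 11*y + 24)/(y - 2)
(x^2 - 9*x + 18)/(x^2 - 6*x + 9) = (x - 6)/(x - 3)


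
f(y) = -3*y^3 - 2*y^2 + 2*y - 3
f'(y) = -9*y^2 - 4*y + 2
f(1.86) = -25.50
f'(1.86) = -36.58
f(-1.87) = 5.88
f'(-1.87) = -21.99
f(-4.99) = 309.97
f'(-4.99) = -202.14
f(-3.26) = 73.16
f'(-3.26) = -80.61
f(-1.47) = -0.73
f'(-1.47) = -11.57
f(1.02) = -6.22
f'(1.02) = -11.44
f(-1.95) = 7.74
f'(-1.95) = -24.42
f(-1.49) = -0.50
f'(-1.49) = -12.02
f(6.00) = -711.00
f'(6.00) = -346.00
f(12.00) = -5451.00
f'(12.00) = -1342.00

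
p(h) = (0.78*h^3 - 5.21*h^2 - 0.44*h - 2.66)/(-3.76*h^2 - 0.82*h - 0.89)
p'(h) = (7.52*h + 0.82)*(0.78*h^3 - 5.21*h^2 - 0.44*h - 2.66)/(-3.76*h^2 - 0.82*h - 0.89)^2 + (2.34*h^2 - 10.42*h - 0.44)/(-3.76*h^2 - 0.82*h - 0.89) = (-2.9328*h^4 - 1.2792*h^3 + 0.5352*h^2 - 10.7294*h - 1.7896)/(14.1376*h^4 + 6.1664*h^3 + 7.3652*h^2 + 1.4596*h + 0.7921)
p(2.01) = 1.03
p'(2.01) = -0.25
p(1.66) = 1.12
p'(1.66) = -0.29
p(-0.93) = 2.19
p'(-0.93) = 0.66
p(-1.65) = 2.01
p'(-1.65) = 0.01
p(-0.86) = 2.24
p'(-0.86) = 0.80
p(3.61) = 0.67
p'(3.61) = -0.21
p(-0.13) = 3.18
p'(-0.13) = -0.53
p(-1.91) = 2.01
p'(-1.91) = -0.06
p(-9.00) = 3.32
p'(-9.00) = -0.20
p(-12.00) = 3.94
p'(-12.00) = -0.21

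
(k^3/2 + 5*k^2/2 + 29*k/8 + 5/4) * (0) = 0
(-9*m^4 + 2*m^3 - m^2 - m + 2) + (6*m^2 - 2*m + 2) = -9*m^4 + 2*m^3 + 5*m^2 - 3*m + 4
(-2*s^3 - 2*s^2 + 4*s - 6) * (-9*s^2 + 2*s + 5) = 18*s^5 + 14*s^4 - 50*s^3 + 52*s^2 + 8*s - 30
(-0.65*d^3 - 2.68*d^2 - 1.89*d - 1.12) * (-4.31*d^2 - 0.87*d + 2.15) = 2.8015*d^5 + 12.1163*d^4 + 9.08*d^3 + 0.7095*d^2 - 3.0891*d - 2.408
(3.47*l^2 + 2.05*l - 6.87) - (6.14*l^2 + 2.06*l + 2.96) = -2.67*l^2 - 0.0100000000000002*l - 9.83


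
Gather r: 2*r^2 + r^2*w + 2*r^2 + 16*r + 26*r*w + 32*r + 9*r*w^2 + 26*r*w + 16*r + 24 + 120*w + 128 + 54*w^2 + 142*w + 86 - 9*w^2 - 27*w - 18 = r^2*(w + 4) + r*(9*w^2 + 52*w + 64) + 45*w^2 + 235*w + 220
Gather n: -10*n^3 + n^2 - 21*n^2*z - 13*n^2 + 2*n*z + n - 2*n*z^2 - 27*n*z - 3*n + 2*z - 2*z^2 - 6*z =-10*n^3 + n^2*(-21*z - 12) + n*(-2*z^2 - 25*z - 2) - 2*z^2 - 4*z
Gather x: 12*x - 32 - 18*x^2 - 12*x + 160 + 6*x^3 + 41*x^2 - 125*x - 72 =6*x^3 + 23*x^2 - 125*x + 56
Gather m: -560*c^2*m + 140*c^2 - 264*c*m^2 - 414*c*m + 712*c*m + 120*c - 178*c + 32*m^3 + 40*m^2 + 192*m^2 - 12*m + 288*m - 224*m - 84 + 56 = 140*c^2 - 58*c + 32*m^3 + m^2*(232 - 264*c) + m*(-560*c^2 + 298*c + 52) - 28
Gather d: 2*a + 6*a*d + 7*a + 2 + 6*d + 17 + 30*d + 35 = 9*a + d*(6*a + 36) + 54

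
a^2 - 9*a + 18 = (a - 6)*(a - 3)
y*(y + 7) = y^2 + 7*y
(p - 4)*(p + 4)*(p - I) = p^3 - I*p^2 - 16*p + 16*I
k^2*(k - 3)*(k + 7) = k^4 + 4*k^3 - 21*k^2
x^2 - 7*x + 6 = (x - 6)*(x - 1)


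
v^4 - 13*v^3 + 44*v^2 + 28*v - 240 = (v - 6)*(v - 5)*(v - 4)*(v + 2)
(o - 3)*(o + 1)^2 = o^3 - o^2 - 5*o - 3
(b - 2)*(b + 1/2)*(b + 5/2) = b^3 + b^2 - 19*b/4 - 5/2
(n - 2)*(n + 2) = n^2 - 4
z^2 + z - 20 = (z - 4)*(z + 5)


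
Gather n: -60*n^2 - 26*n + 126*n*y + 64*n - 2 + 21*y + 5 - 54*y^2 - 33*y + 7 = -60*n^2 + n*(126*y + 38) - 54*y^2 - 12*y + 10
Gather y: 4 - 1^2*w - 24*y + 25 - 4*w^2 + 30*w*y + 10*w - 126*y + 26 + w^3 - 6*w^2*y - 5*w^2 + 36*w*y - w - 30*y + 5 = w^3 - 9*w^2 + 8*w + y*(-6*w^2 + 66*w - 180) + 60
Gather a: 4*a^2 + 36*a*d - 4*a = 4*a^2 + a*(36*d - 4)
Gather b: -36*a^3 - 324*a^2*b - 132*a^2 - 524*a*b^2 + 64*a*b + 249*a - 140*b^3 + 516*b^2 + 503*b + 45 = -36*a^3 - 132*a^2 + 249*a - 140*b^3 + b^2*(516 - 524*a) + b*(-324*a^2 + 64*a + 503) + 45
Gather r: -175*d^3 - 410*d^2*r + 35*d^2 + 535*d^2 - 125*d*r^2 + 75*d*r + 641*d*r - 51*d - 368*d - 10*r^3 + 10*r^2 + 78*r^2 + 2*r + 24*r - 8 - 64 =-175*d^3 + 570*d^2 - 419*d - 10*r^3 + r^2*(88 - 125*d) + r*(-410*d^2 + 716*d + 26) - 72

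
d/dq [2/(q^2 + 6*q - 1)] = 4*(-q - 3)/(q^2 + 6*q - 1)^2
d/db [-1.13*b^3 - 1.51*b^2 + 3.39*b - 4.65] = -3.39*b^2 - 3.02*b + 3.39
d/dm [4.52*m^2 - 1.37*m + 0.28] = 9.04*m - 1.37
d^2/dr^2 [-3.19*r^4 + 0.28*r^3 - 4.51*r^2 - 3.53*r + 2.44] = -38.28*r^2 + 1.68*r - 9.02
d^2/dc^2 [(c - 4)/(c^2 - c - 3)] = 2*((5 - 3*c)*(-c^2 + c + 3) - (c - 4)*(2*c - 1)^2)/(-c^2 + c + 3)^3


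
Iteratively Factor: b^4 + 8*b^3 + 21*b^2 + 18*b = (b + 2)*(b^3 + 6*b^2 + 9*b) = b*(b + 2)*(b^2 + 6*b + 9) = b*(b + 2)*(b + 3)*(b + 3)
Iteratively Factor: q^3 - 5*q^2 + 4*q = (q - 4)*(q^2 - q) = (q - 4)*(q - 1)*(q)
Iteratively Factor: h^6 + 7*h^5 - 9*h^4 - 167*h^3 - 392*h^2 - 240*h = (h + 4)*(h^5 + 3*h^4 - 21*h^3 - 83*h^2 - 60*h) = (h + 3)*(h + 4)*(h^4 - 21*h^2 - 20*h) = h*(h + 3)*(h + 4)*(h^3 - 21*h - 20) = h*(h + 1)*(h + 3)*(h + 4)*(h^2 - h - 20) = h*(h - 5)*(h + 1)*(h + 3)*(h + 4)*(h + 4)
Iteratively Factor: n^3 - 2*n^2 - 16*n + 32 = (n - 2)*(n^2 - 16) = (n - 2)*(n + 4)*(n - 4)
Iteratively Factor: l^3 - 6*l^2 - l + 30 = (l - 3)*(l^2 - 3*l - 10) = (l - 5)*(l - 3)*(l + 2)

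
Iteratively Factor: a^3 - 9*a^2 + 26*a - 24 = (a - 4)*(a^2 - 5*a + 6) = (a - 4)*(a - 3)*(a - 2)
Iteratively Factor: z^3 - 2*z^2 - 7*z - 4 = (z + 1)*(z^2 - 3*z - 4) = (z + 1)^2*(z - 4)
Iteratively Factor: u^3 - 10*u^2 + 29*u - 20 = (u - 5)*(u^2 - 5*u + 4) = (u - 5)*(u - 1)*(u - 4)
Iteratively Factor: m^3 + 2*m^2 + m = (m + 1)*(m^2 + m) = (m + 1)^2*(m)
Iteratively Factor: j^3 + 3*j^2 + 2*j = (j)*(j^2 + 3*j + 2) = j*(j + 2)*(j + 1)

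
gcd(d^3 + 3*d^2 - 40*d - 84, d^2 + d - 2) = d + 2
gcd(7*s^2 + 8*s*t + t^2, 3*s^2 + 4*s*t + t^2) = s + t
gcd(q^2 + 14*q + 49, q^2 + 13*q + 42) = q + 7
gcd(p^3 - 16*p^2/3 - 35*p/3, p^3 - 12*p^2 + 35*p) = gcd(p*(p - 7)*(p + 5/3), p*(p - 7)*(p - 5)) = p^2 - 7*p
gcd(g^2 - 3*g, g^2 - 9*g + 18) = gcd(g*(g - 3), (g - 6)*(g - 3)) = g - 3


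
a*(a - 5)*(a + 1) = a^3 - 4*a^2 - 5*a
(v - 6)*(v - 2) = v^2 - 8*v + 12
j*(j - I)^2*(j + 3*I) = j^4 + I*j^3 + 5*j^2 - 3*I*j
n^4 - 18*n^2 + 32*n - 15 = (n - 3)*(n - 1)^2*(n + 5)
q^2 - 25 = (q - 5)*(q + 5)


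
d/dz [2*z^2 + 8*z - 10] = 4*z + 8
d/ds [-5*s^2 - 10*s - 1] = -10*s - 10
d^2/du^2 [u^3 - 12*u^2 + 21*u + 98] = 6*u - 24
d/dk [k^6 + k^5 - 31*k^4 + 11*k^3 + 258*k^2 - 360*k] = 6*k^5 + 5*k^4 - 124*k^3 + 33*k^2 + 516*k - 360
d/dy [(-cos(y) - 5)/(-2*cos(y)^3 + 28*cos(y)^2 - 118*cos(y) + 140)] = (-277*cos(y) + cos(2*y) + cos(3*y) + 731)*sin(y)/(4*(cos(y)^3 - 14*cos(y)^2 + 59*cos(y) - 70)^2)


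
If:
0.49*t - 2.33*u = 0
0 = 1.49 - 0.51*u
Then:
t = 13.89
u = 2.92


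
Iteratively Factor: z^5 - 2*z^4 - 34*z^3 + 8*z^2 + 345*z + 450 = (z + 3)*(z^4 - 5*z^3 - 19*z^2 + 65*z + 150) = (z - 5)*(z + 3)*(z^3 - 19*z - 30) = (z - 5)^2*(z + 3)*(z^2 + 5*z + 6) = (z - 5)^2*(z + 2)*(z + 3)*(z + 3)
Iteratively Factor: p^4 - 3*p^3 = (p)*(p^3 - 3*p^2) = p*(p - 3)*(p^2) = p^2*(p - 3)*(p)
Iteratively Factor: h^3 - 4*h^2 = (h)*(h^2 - 4*h) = h*(h - 4)*(h)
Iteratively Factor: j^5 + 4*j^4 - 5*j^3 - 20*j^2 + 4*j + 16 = (j + 2)*(j^4 + 2*j^3 - 9*j^2 - 2*j + 8) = (j + 2)*(j + 4)*(j^3 - 2*j^2 - j + 2) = (j + 1)*(j + 2)*(j + 4)*(j^2 - 3*j + 2) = (j - 1)*(j + 1)*(j + 2)*(j + 4)*(j - 2)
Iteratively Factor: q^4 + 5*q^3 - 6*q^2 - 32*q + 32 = (q - 1)*(q^3 + 6*q^2 - 32) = (q - 1)*(q + 4)*(q^2 + 2*q - 8) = (q - 2)*(q - 1)*(q + 4)*(q + 4)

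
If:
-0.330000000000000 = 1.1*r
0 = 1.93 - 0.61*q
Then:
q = 3.16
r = -0.30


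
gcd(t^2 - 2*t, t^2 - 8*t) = t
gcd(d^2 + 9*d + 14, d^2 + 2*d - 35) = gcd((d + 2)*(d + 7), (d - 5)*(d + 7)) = d + 7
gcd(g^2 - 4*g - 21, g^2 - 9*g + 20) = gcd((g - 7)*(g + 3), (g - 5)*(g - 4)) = 1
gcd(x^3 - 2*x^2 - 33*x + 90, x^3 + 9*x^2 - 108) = x^2 + 3*x - 18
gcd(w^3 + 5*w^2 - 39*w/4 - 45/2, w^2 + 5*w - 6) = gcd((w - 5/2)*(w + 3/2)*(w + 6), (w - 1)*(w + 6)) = w + 6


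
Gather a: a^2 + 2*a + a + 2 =a^2 + 3*a + 2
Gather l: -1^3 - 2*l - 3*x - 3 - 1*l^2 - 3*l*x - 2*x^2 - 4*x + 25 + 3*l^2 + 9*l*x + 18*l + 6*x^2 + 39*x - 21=2*l^2 + l*(6*x + 16) + 4*x^2 + 32*x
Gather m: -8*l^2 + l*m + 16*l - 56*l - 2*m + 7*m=-8*l^2 - 40*l + m*(l + 5)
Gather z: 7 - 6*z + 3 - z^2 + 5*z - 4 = -z^2 - z + 6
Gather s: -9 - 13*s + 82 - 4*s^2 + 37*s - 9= -4*s^2 + 24*s + 64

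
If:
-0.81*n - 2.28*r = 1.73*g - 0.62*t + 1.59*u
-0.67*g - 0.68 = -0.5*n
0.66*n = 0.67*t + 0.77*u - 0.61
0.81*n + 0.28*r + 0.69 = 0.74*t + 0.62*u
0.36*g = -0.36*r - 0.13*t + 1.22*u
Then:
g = 1.06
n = 2.79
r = -1.13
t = 3.28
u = 0.33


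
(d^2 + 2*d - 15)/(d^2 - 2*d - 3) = (d + 5)/(d + 1)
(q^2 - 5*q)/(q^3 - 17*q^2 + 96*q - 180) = q/(q^2 - 12*q + 36)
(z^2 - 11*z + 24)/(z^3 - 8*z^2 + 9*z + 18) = (z - 8)/(z^2 - 5*z - 6)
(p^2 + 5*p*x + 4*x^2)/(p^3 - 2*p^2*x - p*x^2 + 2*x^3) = (p + 4*x)/(p^2 - 3*p*x + 2*x^2)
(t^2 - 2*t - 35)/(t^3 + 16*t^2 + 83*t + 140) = (t - 7)/(t^2 + 11*t + 28)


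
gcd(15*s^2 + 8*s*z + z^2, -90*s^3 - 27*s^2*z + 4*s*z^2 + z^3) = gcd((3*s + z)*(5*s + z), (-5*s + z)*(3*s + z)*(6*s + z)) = 3*s + z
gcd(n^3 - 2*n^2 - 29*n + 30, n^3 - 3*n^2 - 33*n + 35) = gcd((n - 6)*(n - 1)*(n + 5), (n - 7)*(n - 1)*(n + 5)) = n^2 + 4*n - 5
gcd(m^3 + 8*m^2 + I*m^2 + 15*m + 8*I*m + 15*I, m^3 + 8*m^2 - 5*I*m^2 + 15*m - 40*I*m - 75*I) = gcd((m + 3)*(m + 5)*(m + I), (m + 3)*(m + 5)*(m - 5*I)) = m^2 + 8*m + 15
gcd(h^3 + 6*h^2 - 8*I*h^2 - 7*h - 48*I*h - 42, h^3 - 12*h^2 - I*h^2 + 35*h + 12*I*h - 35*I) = h - I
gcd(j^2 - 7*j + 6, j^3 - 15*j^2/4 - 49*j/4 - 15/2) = j - 6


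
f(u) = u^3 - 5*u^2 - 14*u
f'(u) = 3*u^2 - 10*u - 14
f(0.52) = -8.49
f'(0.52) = -18.39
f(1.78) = -35.12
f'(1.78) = -22.29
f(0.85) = -14.90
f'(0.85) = -20.33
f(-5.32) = -217.60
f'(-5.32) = 124.11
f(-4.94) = -173.41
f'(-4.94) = 108.61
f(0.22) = -3.31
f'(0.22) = -16.05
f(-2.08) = -1.51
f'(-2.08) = 19.78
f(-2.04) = -0.74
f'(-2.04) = 18.88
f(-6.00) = -312.00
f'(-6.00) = 154.00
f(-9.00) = -1008.00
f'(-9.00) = 319.00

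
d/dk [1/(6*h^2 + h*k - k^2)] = (-h + 2*k)/(6*h^2 + h*k - k^2)^2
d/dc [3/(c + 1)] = -3/(c + 1)^2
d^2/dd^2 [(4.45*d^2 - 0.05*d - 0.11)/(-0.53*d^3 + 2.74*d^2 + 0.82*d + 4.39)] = (-2.50001*d^6 + 0.084270000000032*d^5 - 11.668692*d^4 - 126.718542*d^3 + 327.22782*d^2 - 0.590069999999996*d - 174.380034)/(0.148877*d^9 - 2.308998*d^8 + 11.24607*d^7 - 17.125453*d^6 + 20.851368*d^5 - 92.954856*d^4 - 29.089441*d^3 - 167.27217*d^2 - 47.409366*d - 84.604519)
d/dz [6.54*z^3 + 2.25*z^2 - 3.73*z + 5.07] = 19.62*z^2 + 4.5*z - 3.73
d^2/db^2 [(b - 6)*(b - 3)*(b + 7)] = 6*b - 4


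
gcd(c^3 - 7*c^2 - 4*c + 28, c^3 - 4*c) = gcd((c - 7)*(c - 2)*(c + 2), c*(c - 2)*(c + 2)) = c^2 - 4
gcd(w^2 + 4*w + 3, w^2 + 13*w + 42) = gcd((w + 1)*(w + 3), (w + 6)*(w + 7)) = 1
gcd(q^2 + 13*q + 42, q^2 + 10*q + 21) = q + 7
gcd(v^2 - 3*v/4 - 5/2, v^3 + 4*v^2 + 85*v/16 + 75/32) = v + 5/4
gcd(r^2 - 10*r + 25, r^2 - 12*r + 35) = r - 5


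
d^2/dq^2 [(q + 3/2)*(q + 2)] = 2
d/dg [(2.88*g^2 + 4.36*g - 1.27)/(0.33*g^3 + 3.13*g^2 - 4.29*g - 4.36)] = (-0.9504*g^4 - 2.8776*g^3 - 24.7447*g^2 - 17.1634*g - 24.4579)/(0.1089*g^6 + 2.0658*g^5 + 6.9655*g^4 - 29.733*g^3 - 8.8895*g^2 + 37.4088*g + 19.0096)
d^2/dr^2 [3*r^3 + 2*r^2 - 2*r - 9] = 18*r + 4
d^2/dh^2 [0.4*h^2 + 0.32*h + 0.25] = 0.800000000000000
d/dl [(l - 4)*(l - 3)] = 2*l - 7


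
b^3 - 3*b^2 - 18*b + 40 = (b - 5)*(b - 2)*(b + 4)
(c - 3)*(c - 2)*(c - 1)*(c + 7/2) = c^4 - 5*c^3/2 - 10*c^2 + 65*c/2 - 21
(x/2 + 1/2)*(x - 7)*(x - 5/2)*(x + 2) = x^4/2 - 13*x^3/4 - 9*x^2/2 + 67*x/4 + 35/2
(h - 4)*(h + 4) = h^2 - 16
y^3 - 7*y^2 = y^2*(y - 7)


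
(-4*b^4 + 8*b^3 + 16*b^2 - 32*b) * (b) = -4*b^5 + 8*b^4 + 16*b^3 - 32*b^2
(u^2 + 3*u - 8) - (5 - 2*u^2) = 3*u^2 + 3*u - 13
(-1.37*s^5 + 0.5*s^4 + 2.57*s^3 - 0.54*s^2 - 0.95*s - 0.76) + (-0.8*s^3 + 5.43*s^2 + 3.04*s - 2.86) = -1.37*s^5 + 0.5*s^4 + 1.77*s^3 + 4.89*s^2 + 2.09*s - 3.62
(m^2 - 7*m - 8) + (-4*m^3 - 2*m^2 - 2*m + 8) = -4*m^3 - m^2 - 9*m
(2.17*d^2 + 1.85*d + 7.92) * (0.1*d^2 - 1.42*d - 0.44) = 0.217*d^4 - 2.8964*d^3 - 2.7898*d^2 - 12.0604*d - 3.4848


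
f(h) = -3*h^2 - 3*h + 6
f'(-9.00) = 51.00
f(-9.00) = -210.00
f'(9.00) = -57.00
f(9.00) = -264.00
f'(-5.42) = 29.52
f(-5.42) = -65.87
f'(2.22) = -16.32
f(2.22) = -15.45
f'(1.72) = -13.32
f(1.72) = -8.04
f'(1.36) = -11.16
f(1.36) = -3.63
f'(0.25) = -4.50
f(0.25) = 5.06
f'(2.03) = -15.18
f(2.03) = -12.45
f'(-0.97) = 2.82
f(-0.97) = 6.09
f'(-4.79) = 25.74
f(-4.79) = -48.46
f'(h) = -6*h - 3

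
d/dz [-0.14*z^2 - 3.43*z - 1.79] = -0.28*z - 3.43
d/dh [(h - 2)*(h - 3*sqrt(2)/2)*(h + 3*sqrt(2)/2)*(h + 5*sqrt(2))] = 4*h^3 - 6*h^2 + 15*sqrt(2)*h^2 - 20*sqrt(2)*h - 9*h - 45*sqrt(2)/2 + 9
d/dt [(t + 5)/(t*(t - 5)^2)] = (-2*t^2 - 15*t + 25)/(t^2*(t^3 - 15*t^2 + 75*t - 125))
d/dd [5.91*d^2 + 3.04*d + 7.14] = 11.82*d + 3.04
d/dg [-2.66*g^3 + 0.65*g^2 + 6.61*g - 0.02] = -7.98*g^2 + 1.3*g + 6.61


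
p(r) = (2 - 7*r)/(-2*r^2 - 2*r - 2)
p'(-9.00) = -0.06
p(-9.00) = -0.45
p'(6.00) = -0.06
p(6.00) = 0.47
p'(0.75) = 0.75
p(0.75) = 0.70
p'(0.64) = 1.03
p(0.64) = 0.60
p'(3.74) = -0.11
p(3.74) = 0.65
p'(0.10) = 3.79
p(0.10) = -0.59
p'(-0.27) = 5.75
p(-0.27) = -2.42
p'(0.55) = 1.32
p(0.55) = 0.50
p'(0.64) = 1.03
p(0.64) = 0.60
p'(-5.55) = -0.17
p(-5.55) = -0.78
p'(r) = (2 - 7*r)*(4*r + 2)/(-2*r^2 - 2*r - 2)^2 - 7/(-2*r^2 - 2*r - 2) = (7*r^2 + 7*r - (2*r + 1)*(7*r - 2) + 7)/(2*(r^2 + r + 1)^2)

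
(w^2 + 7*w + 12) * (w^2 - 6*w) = w^4 + w^3 - 30*w^2 - 72*w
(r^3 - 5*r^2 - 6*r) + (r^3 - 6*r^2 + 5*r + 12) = 2*r^3 - 11*r^2 - r + 12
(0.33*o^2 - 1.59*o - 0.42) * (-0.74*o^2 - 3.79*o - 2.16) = -0.2442*o^4 - 0.0741000000000001*o^3 + 5.6241*o^2 + 5.0262*o + 0.9072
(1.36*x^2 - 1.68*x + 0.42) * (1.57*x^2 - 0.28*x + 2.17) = 2.1352*x^4 - 3.0184*x^3 + 4.081*x^2 - 3.7632*x + 0.9114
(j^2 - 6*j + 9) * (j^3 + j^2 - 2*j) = j^5 - 5*j^4 + j^3 + 21*j^2 - 18*j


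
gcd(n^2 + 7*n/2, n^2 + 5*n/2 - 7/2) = n + 7/2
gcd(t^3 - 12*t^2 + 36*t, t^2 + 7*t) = t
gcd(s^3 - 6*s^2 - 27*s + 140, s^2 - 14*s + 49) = s - 7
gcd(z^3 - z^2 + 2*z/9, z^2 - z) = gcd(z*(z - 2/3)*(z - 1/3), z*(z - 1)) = z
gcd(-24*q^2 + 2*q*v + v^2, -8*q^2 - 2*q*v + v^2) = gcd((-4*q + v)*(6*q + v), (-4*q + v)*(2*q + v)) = 4*q - v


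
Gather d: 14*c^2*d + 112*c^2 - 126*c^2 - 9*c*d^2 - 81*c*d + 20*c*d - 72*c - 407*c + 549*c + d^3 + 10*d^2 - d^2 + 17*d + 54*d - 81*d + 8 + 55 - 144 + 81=-14*c^2 + 70*c + d^3 + d^2*(9 - 9*c) + d*(14*c^2 - 61*c - 10)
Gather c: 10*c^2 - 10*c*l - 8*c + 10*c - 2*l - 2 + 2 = 10*c^2 + c*(2 - 10*l) - 2*l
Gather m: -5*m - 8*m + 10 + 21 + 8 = 39 - 13*m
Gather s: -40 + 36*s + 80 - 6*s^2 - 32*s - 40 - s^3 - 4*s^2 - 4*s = -s^3 - 10*s^2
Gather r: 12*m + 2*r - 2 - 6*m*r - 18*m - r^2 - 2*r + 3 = -6*m*r - 6*m - r^2 + 1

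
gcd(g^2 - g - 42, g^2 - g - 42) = g^2 - g - 42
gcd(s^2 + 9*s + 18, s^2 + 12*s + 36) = s + 6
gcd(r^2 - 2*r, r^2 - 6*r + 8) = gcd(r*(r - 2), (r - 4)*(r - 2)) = r - 2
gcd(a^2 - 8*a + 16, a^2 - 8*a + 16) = a^2 - 8*a + 16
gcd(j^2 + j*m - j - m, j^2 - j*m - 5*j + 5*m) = 1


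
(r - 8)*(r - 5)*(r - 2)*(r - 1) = r^4 - 16*r^3 + 81*r^2 - 146*r + 80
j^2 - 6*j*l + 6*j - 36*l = (j + 6)*(j - 6*l)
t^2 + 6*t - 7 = (t - 1)*(t + 7)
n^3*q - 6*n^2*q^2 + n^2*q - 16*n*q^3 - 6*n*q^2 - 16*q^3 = (n - 8*q)*(n + 2*q)*(n*q + q)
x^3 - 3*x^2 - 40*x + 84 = (x - 7)*(x - 2)*(x + 6)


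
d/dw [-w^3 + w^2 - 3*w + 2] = -3*w^2 + 2*w - 3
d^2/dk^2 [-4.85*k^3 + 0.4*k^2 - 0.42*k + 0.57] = 0.8 - 29.1*k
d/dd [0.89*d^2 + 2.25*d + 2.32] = 1.78*d + 2.25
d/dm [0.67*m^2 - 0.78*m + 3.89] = 1.34*m - 0.78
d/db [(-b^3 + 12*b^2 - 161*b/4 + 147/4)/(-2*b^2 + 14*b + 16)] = (4*b^4 - 56*b^3 + 79*b^2 + 1062*b - 2317)/(8*(b^4 - 14*b^3 + 33*b^2 + 112*b + 64))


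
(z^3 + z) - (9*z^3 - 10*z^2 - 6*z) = -8*z^3 + 10*z^2 + 7*z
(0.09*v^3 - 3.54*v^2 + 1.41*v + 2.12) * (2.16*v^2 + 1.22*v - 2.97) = 0.1944*v^5 - 7.5366*v^4 - 1.5405*v^3 + 16.8132*v^2 - 1.6013*v - 6.2964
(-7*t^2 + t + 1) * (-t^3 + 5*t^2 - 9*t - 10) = 7*t^5 - 36*t^4 + 67*t^3 + 66*t^2 - 19*t - 10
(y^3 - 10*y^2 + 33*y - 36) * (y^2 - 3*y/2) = y^5 - 23*y^4/2 + 48*y^3 - 171*y^2/2 + 54*y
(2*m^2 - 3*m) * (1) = 2*m^2 - 3*m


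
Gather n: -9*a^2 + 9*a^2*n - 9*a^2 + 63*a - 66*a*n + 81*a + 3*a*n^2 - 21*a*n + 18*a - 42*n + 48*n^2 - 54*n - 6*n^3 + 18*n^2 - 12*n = -18*a^2 + 162*a - 6*n^3 + n^2*(3*a + 66) + n*(9*a^2 - 87*a - 108)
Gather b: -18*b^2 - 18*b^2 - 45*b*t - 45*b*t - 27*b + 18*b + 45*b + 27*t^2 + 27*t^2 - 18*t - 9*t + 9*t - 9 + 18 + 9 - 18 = -36*b^2 + b*(36 - 90*t) + 54*t^2 - 18*t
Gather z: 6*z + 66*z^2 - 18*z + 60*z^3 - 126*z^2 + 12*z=60*z^3 - 60*z^2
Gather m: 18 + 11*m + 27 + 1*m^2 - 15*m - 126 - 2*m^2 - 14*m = -m^2 - 18*m - 81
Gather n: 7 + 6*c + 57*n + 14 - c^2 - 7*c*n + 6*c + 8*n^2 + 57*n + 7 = -c^2 + 12*c + 8*n^2 + n*(114 - 7*c) + 28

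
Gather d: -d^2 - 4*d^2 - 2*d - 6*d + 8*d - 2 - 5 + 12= 5 - 5*d^2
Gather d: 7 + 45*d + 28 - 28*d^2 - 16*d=-28*d^2 + 29*d + 35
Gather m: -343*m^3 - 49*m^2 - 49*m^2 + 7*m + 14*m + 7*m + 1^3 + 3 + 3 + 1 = -343*m^3 - 98*m^2 + 28*m + 8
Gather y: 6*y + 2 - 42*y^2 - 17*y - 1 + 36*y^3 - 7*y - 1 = 36*y^3 - 42*y^2 - 18*y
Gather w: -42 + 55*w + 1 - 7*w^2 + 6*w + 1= -7*w^2 + 61*w - 40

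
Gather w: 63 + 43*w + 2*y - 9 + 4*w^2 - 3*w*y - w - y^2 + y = 4*w^2 + w*(42 - 3*y) - y^2 + 3*y + 54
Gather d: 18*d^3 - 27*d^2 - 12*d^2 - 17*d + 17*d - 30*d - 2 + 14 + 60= 18*d^3 - 39*d^2 - 30*d + 72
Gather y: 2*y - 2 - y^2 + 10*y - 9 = -y^2 + 12*y - 11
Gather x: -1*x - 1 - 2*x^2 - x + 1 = -2*x^2 - 2*x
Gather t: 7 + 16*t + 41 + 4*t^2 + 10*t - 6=4*t^2 + 26*t + 42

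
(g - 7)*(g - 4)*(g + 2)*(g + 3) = g^4 - 6*g^3 - 21*g^2 + 74*g + 168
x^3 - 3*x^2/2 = x^2*(x - 3/2)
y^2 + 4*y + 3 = (y + 1)*(y + 3)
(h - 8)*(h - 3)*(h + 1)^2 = h^4 - 9*h^3 + 3*h^2 + 37*h + 24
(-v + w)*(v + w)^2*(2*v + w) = -2*v^4 - 3*v^3*w + v^2*w^2 + 3*v*w^3 + w^4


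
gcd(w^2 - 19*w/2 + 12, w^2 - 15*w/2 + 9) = w - 3/2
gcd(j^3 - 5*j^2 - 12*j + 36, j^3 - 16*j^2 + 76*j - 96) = j^2 - 8*j + 12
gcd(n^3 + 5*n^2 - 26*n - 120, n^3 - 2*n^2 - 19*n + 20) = n^2 - n - 20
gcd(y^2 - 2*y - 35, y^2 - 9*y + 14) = y - 7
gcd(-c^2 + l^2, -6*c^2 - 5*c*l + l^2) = c + l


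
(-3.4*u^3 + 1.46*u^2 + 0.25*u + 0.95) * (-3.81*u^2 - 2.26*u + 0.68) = 12.954*u^5 + 2.1214*u^4 - 6.5641*u^3 - 3.1917*u^2 - 1.977*u + 0.646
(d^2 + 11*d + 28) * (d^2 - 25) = d^4 + 11*d^3 + 3*d^2 - 275*d - 700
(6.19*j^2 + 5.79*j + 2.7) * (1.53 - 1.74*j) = -10.7706*j^3 - 0.603899999999999*j^2 + 4.1607*j + 4.131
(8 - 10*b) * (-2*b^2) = 20*b^3 - 16*b^2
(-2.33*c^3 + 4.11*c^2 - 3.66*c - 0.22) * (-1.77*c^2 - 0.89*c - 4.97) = 4.1241*c^5 - 5.201*c^4 + 14.4004*c^3 - 16.7799*c^2 + 18.386*c + 1.0934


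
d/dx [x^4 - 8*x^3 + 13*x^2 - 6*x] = 4*x^3 - 24*x^2 + 26*x - 6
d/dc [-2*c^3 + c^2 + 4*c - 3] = -6*c^2 + 2*c + 4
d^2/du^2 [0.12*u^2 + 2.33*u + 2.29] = 0.240000000000000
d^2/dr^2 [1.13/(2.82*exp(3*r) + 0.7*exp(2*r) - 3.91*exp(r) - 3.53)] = ((-28.6794*exp(2*r) - 3.164*exp(r) + 4.4183)*(2.82*exp(3*r) + 0.7*exp(2*r) - 3.91*exp(r) - 3.53) + 1.13*(8.46*exp(2*r) + 1.4*exp(r) - 3.91)*(16.92*exp(2*r) + 2.8*exp(r) - 7.82)*exp(r))*exp(r)/(2.82*exp(3*r) + 0.7*exp(2*r) - 3.91*exp(r) - 3.53)^3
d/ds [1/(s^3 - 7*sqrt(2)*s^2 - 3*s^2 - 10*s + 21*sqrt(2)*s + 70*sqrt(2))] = (-3*s^2 + 6*s + 14*sqrt(2)*s - 21*sqrt(2) + 10)/(s^3 - 7*sqrt(2)*s^2 - 3*s^2 - 10*s + 21*sqrt(2)*s + 70*sqrt(2))^2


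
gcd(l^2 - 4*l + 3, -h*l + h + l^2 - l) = l - 1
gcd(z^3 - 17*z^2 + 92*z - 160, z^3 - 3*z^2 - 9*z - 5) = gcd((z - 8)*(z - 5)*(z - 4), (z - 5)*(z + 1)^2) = z - 5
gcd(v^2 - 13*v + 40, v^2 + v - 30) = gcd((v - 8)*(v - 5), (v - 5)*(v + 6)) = v - 5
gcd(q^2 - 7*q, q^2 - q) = q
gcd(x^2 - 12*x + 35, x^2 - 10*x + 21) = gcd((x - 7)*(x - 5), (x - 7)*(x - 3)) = x - 7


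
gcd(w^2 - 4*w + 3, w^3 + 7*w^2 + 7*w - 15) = w - 1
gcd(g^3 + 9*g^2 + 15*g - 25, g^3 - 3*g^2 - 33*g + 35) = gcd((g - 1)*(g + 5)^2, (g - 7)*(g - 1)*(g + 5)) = g^2 + 4*g - 5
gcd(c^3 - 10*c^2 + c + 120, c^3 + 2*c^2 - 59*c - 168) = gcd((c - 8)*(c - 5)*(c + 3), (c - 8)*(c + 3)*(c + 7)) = c^2 - 5*c - 24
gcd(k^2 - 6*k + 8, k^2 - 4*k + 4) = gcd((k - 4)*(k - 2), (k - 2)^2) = k - 2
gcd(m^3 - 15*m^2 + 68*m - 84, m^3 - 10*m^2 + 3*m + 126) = m^2 - 13*m + 42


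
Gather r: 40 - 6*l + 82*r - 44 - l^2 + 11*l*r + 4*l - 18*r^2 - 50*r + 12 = -l^2 - 2*l - 18*r^2 + r*(11*l + 32) + 8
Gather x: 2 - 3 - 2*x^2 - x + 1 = -2*x^2 - x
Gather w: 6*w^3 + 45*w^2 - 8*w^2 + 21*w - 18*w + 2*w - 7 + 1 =6*w^3 + 37*w^2 + 5*w - 6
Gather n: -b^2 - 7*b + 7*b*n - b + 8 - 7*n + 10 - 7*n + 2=-b^2 - 8*b + n*(7*b - 14) + 20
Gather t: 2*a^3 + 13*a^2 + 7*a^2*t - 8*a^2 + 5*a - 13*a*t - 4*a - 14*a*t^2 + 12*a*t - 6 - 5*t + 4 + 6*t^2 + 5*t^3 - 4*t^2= 2*a^3 + 5*a^2 + a + 5*t^3 + t^2*(2 - 14*a) + t*(7*a^2 - a - 5) - 2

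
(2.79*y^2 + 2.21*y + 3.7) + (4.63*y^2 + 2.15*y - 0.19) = 7.42*y^2 + 4.36*y + 3.51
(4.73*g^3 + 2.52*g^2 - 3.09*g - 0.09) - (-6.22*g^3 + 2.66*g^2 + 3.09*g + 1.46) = 10.95*g^3 - 0.14*g^2 - 6.18*g - 1.55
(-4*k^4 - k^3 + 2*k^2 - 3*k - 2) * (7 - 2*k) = 8*k^5 - 26*k^4 - 11*k^3 + 20*k^2 - 17*k - 14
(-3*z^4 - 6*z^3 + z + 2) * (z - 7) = -3*z^5 + 15*z^4 + 42*z^3 + z^2 - 5*z - 14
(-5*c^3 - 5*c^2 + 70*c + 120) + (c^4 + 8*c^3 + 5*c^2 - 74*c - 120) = c^4 + 3*c^3 - 4*c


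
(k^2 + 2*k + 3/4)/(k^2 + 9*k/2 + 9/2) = (k + 1/2)/(k + 3)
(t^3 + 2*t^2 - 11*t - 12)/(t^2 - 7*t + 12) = (t^2 + 5*t + 4)/(t - 4)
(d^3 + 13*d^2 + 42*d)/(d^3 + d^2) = (d^2 + 13*d + 42)/(d*(d + 1))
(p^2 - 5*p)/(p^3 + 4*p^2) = (p - 5)/(p*(p + 4))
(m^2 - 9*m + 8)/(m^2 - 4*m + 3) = (m - 8)/(m - 3)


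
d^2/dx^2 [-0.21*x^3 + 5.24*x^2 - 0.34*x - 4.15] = 10.48 - 1.26*x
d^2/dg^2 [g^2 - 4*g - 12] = 2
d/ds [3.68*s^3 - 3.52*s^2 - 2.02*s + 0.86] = 11.04*s^2 - 7.04*s - 2.02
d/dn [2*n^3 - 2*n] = 6*n^2 - 2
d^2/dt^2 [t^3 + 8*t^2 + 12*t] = 6*t + 16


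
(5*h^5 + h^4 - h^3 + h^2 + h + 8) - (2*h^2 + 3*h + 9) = 5*h^5 + h^4 - h^3 - h^2 - 2*h - 1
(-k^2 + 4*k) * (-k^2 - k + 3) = k^4 - 3*k^3 - 7*k^2 + 12*k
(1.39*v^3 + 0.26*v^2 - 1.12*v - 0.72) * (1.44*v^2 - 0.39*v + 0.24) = 2.0016*v^5 - 0.1677*v^4 - 1.3806*v^3 - 0.5376*v^2 + 0.012*v - 0.1728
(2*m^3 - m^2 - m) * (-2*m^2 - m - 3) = -4*m^5 - 3*m^3 + 4*m^2 + 3*m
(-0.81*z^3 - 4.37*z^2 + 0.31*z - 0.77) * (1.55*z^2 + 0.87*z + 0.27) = -1.2555*z^5 - 7.4782*z^4 - 3.5401*z^3 - 2.1037*z^2 - 0.5862*z - 0.2079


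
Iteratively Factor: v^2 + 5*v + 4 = (v + 1)*(v + 4)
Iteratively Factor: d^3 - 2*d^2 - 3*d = (d + 1)*(d^2 - 3*d) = (d - 3)*(d + 1)*(d)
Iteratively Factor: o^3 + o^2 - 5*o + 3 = (o - 1)*(o^2 + 2*o - 3) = (o - 1)*(o + 3)*(o - 1)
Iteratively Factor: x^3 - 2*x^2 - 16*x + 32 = (x + 4)*(x^2 - 6*x + 8) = (x - 2)*(x + 4)*(x - 4)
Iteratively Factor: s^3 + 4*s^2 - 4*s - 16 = (s + 4)*(s^2 - 4) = (s + 2)*(s + 4)*(s - 2)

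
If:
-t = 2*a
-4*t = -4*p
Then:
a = -t/2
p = t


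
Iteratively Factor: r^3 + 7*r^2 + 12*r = (r)*(r^2 + 7*r + 12) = r*(r + 3)*(r + 4)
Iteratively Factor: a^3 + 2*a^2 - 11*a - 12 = (a + 4)*(a^2 - 2*a - 3) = (a - 3)*(a + 4)*(a + 1)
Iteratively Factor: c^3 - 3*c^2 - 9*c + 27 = (c - 3)*(c^2 - 9) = (c - 3)*(c + 3)*(c - 3)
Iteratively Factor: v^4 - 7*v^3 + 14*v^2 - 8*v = (v - 4)*(v^3 - 3*v^2 + 2*v) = v*(v - 4)*(v^2 - 3*v + 2) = v*(v - 4)*(v - 2)*(v - 1)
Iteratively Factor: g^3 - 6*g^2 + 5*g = (g)*(g^2 - 6*g + 5) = g*(g - 5)*(g - 1)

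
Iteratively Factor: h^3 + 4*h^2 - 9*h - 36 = (h + 4)*(h^2 - 9) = (h - 3)*(h + 4)*(h + 3)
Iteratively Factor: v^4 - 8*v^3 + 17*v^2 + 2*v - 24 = (v - 3)*(v^3 - 5*v^2 + 2*v + 8) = (v - 3)*(v - 2)*(v^2 - 3*v - 4) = (v - 4)*(v - 3)*(v - 2)*(v + 1)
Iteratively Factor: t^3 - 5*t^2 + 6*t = (t)*(t^2 - 5*t + 6) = t*(t - 3)*(t - 2)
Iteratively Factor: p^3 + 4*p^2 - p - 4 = (p + 1)*(p^2 + 3*p - 4) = (p + 1)*(p + 4)*(p - 1)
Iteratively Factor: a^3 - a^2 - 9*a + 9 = (a + 3)*(a^2 - 4*a + 3) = (a - 1)*(a + 3)*(a - 3)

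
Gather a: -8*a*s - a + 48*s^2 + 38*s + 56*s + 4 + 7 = a*(-8*s - 1) + 48*s^2 + 94*s + 11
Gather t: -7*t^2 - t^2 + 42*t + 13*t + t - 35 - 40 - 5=-8*t^2 + 56*t - 80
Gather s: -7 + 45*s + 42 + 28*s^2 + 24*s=28*s^2 + 69*s + 35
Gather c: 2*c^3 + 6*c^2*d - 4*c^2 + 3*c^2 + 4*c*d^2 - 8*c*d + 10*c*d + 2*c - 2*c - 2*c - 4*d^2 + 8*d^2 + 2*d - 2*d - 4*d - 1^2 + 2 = 2*c^3 + c^2*(6*d - 1) + c*(4*d^2 + 2*d - 2) + 4*d^2 - 4*d + 1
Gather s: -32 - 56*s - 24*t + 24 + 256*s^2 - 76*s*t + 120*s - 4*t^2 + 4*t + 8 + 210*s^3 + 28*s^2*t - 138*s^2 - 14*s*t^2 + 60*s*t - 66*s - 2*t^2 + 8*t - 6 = 210*s^3 + s^2*(28*t + 118) + s*(-14*t^2 - 16*t - 2) - 6*t^2 - 12*t - 6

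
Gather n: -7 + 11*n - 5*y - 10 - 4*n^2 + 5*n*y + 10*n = -4*n^2 + n*(5*y + 21) - 5*y - 17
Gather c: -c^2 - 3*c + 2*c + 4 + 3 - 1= -c^2 - c + 6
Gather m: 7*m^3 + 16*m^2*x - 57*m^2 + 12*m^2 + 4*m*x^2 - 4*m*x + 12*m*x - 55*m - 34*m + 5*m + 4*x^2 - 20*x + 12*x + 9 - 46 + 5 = 7*m^3 + m^2*(16*x - 45) + m*(4*x^2 + 8*x - 84) + 4*x^2 - 8*x - 32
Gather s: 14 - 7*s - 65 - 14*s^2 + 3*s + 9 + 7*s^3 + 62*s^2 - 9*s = 7*s^3 + 48*s^2 - 13*s - 42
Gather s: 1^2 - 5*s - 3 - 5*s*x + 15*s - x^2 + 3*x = s*(10 - 5*x) - x^2 + 3*x - 2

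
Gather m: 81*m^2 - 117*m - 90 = 81*m^2 - 117*m - 90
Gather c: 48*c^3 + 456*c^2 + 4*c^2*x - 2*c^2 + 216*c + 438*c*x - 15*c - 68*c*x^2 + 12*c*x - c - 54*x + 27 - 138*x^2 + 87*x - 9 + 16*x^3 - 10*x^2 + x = 48*c^3 + c^2*(4*x + 454) + c*(-68*x^2 + 450*x + 200) + 16*x^3 - 148*x^2 + 34*x + 18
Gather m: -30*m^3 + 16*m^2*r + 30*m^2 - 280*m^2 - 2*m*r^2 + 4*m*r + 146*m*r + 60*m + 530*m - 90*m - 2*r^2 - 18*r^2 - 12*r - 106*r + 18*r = -30*m^3 + m^2*(16*r - 250) + m*(-2*r^2 + 150*r + 500) - 20*r^2 - 100*r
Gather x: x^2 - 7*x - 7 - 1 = x^2 - 7*x - 8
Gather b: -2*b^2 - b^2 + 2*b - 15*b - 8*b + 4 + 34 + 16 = -3*b^2 - 21*b + 54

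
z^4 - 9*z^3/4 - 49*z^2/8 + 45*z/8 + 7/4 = (z - 7/2)*(z - 1)*(z + 1/4)*(z + 2)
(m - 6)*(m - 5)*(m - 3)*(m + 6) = m^4 - 8*m^3 - 21*m^2 + 288*m - 540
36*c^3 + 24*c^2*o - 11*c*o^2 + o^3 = (-6*c + o)^2*(c + o)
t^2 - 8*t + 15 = (t - 5)*(t - 3)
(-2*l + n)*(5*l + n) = -10*l^2 + 3*l*n + n^2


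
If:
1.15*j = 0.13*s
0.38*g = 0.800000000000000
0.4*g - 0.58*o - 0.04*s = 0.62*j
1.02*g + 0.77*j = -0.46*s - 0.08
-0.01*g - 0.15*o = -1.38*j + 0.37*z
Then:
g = 2.11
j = -0.46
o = 2.22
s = -4.07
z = -2.68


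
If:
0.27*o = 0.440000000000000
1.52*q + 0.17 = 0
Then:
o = 1.63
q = -0.11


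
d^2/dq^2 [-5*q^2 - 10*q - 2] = -10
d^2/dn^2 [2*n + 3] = 0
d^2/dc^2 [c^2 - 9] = 2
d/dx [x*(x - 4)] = 2*x - 4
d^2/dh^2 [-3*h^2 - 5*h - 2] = -6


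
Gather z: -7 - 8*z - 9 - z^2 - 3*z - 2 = -z^2 - 11*z - 18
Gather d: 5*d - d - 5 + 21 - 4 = 4*d + 12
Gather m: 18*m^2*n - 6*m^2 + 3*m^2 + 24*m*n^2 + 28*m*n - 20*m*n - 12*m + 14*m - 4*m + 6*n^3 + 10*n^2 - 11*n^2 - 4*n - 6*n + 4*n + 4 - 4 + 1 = m^2*(18*n - 3) + m*(24*n^2 + 8*n - 2) + 6*n^3 - n^2 - 6*n + 1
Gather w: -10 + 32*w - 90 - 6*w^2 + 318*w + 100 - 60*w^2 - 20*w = -66*w^2 + 330*w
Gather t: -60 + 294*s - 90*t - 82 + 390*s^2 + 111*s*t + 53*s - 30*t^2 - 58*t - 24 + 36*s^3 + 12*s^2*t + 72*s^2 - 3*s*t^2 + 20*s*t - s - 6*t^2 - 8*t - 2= 36*s^3 + 462*s^2 + 346*s + t^2*(-3*s - 36) + t*(12*s^2 + 131*s - 156) - 168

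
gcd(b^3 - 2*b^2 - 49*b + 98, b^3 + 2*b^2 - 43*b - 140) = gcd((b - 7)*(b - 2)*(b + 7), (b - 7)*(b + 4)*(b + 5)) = b - 7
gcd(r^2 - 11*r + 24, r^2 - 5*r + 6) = r - 3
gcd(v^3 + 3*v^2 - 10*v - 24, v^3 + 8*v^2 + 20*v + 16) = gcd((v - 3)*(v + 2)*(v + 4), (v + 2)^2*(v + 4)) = v^2 + 6*v + 8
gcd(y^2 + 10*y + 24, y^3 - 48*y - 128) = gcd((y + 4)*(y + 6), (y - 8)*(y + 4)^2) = y + 4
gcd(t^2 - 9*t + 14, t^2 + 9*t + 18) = 1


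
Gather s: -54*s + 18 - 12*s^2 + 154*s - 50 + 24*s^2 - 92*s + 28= 12*s^2 + 8*s - 4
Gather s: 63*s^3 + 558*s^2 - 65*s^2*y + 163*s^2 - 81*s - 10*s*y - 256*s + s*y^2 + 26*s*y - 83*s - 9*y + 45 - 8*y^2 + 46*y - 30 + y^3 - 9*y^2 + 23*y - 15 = 63*s^3 + s^2*(721 - 65*y) + s*(y^2 + 16*y - 420) + y^3 - 17*y^2 + 60*y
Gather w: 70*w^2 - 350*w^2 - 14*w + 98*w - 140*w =-280*w^2 - 56*w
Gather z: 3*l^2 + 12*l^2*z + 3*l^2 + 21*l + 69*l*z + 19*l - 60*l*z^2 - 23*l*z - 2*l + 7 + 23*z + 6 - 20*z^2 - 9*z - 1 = 6*l^2 + 38*l + z^2*(-60*l - 20) + z*(12*l^2 + 46*l + 14) + 12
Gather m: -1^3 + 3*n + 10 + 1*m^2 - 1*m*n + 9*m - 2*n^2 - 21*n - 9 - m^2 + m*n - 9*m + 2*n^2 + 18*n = 0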